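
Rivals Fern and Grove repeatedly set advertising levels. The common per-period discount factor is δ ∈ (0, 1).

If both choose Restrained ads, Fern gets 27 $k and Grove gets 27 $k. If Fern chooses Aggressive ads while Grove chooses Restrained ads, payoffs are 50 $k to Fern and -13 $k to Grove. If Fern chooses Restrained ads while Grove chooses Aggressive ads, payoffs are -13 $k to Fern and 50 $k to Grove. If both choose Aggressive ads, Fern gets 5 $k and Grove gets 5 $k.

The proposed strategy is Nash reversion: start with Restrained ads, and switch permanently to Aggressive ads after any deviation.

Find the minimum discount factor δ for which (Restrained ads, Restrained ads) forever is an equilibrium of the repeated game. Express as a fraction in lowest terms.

23/45

27/(1−δ) ≥ 50 + 5δ/(1−δ)
27 ≥ 50 − 45δ
δ ≥ 23/45.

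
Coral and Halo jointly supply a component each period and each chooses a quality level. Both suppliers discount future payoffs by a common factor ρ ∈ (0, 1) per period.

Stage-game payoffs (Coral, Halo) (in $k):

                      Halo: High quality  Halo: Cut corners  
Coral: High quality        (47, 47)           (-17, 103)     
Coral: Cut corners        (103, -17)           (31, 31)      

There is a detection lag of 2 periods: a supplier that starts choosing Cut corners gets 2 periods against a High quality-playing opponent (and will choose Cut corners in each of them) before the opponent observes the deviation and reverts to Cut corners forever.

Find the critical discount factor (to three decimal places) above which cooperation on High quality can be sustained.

0.882

The best deviation is to choose Cut corners for all 2 undetected periods, earning 103 each, then 31 forever once detected.
Deviation value: 103(1−ρ^2)/(1−ρ) + 31ρ^2/(1−ρ); cooperation value: 47/(1−ρ).
IC: 47 ≥ 103(1−ρ^2) + 31ρ^2 = 103 − 72ρ^2.
So ρ^2 ≥ 56/72 = 7/9, giving ρ ≥ (7/9)^(1/2) ≈ 0.882.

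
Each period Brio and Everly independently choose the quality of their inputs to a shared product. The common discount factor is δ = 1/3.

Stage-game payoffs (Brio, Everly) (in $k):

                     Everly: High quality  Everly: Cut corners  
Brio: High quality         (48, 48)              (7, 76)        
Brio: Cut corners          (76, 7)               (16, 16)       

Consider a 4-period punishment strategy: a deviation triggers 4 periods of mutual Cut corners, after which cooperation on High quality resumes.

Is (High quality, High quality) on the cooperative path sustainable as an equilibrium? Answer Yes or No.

Comparing payoff streams over the 5 periods until play realigns: cooperate → 48(1+δ+…+δ^4); deviate → 76 + 16(δ+…+δ^4).
Cooperation is sustained iff (48−16)(δ+…+δ^4) ≥ 76−48.
δ+…+δ^4 = 1/3·(1−(1/3)^4)/(1−1/3) = 0.4938, and (76−48)/(48−16) = 0.8750.
0.4938 < 0.8750, so cooperation is not sustainable.

No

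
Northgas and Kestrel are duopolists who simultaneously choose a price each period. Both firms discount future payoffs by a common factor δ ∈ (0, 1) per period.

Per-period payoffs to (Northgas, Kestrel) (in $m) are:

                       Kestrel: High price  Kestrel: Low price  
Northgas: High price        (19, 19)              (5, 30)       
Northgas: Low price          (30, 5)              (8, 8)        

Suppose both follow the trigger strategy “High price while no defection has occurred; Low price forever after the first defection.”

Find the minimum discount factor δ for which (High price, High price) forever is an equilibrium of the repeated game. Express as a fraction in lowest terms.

Under grim trigger the critical discount factor is (T−C)/(T−P) with T = 30, C = 19, P = 8.
δ* = (30−19)/(30−8) = 11/22 = 1/2.

1/2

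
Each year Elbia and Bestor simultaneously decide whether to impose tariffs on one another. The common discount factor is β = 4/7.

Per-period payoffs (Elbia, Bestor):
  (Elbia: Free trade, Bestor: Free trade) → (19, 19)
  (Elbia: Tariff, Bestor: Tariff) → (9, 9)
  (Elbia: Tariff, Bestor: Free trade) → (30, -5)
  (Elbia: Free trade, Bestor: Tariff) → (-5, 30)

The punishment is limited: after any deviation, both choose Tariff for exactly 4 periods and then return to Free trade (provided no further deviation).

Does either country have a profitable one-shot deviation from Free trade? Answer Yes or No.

No

IC: β+…+β^4 ≥ (30−19)/(19−9) = 11/10.
At β = 4/7: partial sum = 1.1912 ≥ 1.1000. Cooperation sustainable.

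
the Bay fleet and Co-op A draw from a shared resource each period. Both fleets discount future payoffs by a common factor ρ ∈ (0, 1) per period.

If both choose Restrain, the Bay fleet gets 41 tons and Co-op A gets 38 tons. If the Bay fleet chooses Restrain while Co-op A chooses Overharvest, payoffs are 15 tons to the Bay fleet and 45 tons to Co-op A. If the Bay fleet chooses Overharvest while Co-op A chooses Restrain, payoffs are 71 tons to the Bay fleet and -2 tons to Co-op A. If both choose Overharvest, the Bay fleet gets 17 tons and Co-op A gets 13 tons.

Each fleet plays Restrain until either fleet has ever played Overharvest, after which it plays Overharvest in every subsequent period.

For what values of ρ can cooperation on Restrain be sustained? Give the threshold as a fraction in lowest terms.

5/9

For the Bay fleet: deviation gain 71−41 = 30, per-period punishment loss 41−17 = 24. IC gives ρ ≥ 30/54 = 5/9.
For Co-op A: gain 7, loss 25 per period, so ρ ≥ 7/32.
The tighter constraint is the Bay fleet's, so cooperation needs ρ ≥ 5/9.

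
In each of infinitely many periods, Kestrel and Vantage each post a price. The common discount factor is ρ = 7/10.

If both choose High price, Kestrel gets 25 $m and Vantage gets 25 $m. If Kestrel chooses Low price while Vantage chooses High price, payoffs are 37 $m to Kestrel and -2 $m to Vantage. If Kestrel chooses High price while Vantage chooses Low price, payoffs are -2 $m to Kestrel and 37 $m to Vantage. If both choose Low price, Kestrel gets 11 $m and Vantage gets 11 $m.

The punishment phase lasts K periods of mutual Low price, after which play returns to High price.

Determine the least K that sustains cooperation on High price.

2

Need Σ_{k=1}^{K} ρ^k ≥ (37−25)/(25−11) = 0.8571 at ρ = 7/10.
At K = 1 the sum is 0.7000 < 0.8571; at K = 2 it is 1.1900 ≥ 0.8571.
So the minimum punishment length is K = 2.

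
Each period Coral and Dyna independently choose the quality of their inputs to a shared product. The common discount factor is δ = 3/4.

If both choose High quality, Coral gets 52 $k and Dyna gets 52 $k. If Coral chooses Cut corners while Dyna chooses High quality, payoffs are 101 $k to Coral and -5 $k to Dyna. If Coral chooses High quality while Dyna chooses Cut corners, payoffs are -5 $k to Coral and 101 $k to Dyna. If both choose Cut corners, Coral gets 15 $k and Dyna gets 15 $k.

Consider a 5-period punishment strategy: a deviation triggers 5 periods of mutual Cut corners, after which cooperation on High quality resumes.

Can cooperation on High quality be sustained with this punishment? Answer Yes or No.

Yes

A one-shot deviation gives 101 now, then 15 for 5 periods, then back to 52.
Gain from deviating: (101−52) today; loss: (52−15) in each of the next 5 periods.
No-deviation condition: (52−15)(δ+…+δ^5) ≥ 101−52, i.e. δ+…+δ^5 ≥ 49/37.
At δ = 3/4: δ+…+δ^5 = 2.2881 ≥ 1.3243.
So cooperation is sustainable.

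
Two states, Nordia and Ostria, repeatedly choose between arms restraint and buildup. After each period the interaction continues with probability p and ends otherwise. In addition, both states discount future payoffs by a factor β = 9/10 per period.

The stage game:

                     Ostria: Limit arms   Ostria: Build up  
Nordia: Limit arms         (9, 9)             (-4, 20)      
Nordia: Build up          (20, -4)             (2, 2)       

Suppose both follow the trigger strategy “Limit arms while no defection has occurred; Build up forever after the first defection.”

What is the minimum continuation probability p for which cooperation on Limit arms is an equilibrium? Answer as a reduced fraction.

55/81

Expected continuation weight on next period's payoff is β·p = 9/10·p, which plays the role of the discount factor.
Cooperation requires 9/10·p ≥ (20−9)/(20−2) = 11/18, hence p ≥ 55/81.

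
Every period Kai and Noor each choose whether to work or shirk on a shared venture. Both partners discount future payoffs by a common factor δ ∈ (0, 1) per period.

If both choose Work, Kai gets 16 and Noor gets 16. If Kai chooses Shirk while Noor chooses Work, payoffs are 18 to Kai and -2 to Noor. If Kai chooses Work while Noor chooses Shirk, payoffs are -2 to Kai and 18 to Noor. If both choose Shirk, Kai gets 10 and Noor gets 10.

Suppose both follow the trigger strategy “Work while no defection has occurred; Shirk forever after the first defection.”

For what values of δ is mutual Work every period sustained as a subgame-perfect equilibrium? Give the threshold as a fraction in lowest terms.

1/4

Under grim trigger the critical discount factor is (T−C)/(T−P) with T = 18, C = 16, P = 10.
δ* = (18−16)/(18−10) = 2/8 = 1/4.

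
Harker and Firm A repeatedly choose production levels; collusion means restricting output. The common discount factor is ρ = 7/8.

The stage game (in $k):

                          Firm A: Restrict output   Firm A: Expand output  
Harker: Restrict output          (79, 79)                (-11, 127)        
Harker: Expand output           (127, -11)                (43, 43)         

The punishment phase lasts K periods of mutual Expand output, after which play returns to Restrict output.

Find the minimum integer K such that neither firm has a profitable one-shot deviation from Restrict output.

2

Need Σ_{k=1}^{K} ρ^k ≥ (127−79)/(79−43) = 1.3333 at ρ = 7/8.
At K = 1 the sum is 0.8750 < 1.3333; at K = 2 it is 1.6406 ≥ 1.3333.
So the minimum punishment length is K = 2.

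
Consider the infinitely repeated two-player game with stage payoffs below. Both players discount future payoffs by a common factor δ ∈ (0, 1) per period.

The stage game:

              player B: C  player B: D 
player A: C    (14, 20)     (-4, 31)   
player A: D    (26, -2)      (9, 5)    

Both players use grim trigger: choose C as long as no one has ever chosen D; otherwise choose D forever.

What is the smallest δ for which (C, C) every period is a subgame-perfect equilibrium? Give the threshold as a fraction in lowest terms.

12/17

player A's threshold: (26−14)/(26−9) = 12/17.
player B's threshold: (31−20)/(31−5) = 11/26.
12/17 > 11/26, so player A binds and δ* = 12/17.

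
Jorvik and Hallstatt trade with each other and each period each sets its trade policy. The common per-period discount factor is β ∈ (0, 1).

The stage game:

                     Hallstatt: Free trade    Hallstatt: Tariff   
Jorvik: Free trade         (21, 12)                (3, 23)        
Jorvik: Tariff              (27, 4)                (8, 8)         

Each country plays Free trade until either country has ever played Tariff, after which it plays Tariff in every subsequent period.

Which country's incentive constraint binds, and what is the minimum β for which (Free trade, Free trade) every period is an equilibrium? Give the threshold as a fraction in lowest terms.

Jorvik: cooperation gives 21 each period; deviation gives 27 once then 8 forever.
  21/(1−β) ≥ 27 + 8β/(1−β) ⇒ β ≥ 6/19.
Hallstatt: cooperation gives 12 each period; deviation gives 23 once then 8 forever.
  β ≥ 11/15.
Both must hold, so the binding constraint is Hallstatt's: β ≥ 11/15.

Hallstatt; β ≥ 11/15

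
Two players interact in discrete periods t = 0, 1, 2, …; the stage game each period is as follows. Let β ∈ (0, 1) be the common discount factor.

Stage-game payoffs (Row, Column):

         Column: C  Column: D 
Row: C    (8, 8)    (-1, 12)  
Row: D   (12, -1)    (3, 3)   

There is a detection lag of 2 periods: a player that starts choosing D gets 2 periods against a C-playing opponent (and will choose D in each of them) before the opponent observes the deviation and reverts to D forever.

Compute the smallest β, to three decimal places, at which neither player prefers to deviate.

0.667

The best deviation is to choose D for all 2 undetected periods, earning 12 each, then 3 forever once detected.
Deviation value: 12(1−β^2)/(1−β) + 3β^2/(1−β); cooperation value: 8/(1−β).
IC: 8 ≥ 12(1−β^2) + 3β^2 = 12 − 9β^2.
So β^2 ≥ 4/9, giving β ≥ (4/9)^(1/2) ≈ 0.667.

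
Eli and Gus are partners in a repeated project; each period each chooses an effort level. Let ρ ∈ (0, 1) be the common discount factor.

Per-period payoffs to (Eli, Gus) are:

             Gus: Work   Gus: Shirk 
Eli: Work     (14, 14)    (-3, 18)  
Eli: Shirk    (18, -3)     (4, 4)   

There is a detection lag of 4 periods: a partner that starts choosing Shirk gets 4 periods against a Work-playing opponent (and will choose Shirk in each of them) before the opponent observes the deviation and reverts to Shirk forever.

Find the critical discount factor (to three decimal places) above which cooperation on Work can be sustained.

A deviator earns 18 for 4 periods, then 4 forever; cooperating earns 14 forever. Multiplying the IC by (1−ρ):
14 ≥ 18(1−ρ^4) + 4ρ^4, so 14·ρ^4 ≥ 4 and ρ^4 ≥ 2/7.
ρ ≥ (2/7)^(1/4) ≈ 0.731.

0.731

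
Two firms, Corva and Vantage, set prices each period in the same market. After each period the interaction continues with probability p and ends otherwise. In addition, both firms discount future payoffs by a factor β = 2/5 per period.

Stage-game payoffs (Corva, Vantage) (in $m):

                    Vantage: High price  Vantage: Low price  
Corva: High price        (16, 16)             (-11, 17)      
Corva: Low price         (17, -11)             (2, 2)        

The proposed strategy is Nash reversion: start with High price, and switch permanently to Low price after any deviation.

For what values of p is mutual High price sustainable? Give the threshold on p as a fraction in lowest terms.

1/6

Expected continuation weight on next period's payoff is β·p = 2/5·p, which plays the role of the discount factor.
Cooperation requires 2/5·p ≥ (17−16)/(17−2) = 1/15, hence p ≥ 1/6.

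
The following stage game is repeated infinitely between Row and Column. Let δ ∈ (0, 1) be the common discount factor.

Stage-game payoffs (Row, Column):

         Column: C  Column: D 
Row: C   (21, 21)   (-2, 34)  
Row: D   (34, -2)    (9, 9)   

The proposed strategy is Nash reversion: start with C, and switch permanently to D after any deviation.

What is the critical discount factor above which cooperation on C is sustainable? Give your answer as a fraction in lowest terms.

13/25

One-period gain from deviating is 34 − 21 = 13. The loss is 21 − 9 = 12 in every subsequent period, with present value 12·δ/(1−δ).
Deviation is unprofitable when 12·δ/(1−δ) ≥ 13, i.e. δ/(1−δ) ≥ 13/12.
Equivalently δ ≥ 13/(13+12) = 13/25.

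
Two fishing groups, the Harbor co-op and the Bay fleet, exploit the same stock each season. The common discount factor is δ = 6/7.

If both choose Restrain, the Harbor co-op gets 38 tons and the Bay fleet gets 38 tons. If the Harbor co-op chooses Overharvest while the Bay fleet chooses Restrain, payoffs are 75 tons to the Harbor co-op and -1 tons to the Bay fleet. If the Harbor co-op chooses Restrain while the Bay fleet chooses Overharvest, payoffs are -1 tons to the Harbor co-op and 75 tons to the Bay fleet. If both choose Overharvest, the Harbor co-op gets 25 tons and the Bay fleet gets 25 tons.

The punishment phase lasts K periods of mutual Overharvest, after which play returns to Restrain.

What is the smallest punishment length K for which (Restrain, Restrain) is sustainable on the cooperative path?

5

No profitable deviation requires (38−25)(δ+…+δ^K) ≥ 75−38, i.e. δ+…+δ^K ≥ 37/13 ≈ 2.8462.
With δ = 6/7, the partial sums are K=1: 0.8571, K=2: 1.5918, K=3: 2.2216, K=4: 2.7613, K=5: 3.2240.
K = 5 is the first length at which the sum reaches 2.8462.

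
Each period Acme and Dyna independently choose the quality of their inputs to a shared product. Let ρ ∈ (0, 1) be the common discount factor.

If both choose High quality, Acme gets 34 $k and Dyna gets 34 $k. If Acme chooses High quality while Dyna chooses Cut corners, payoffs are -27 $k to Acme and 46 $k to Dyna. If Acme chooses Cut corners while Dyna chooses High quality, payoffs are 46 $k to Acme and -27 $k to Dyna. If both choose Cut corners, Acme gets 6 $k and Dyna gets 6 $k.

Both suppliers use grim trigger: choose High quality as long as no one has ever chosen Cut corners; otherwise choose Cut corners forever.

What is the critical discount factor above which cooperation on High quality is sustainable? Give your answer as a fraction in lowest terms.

3/10

Cooperation forever yields 34 each period: 34/(1−ρ).
Deviating yields 46 once, then 6 forever: 46 + 6ρ/(1−ρ).
No profitable deviation requires 34/(1−ρ) ≥ 46 + 6ρ/(1−ρ).
Multiplying by (1−ρ): 34 ≥ 46(1−ρ) + 6ρ = 46 − 40ρ.
So 40ρ ≥ 12, i.e. ρ ≥ 12/40 = 3/10.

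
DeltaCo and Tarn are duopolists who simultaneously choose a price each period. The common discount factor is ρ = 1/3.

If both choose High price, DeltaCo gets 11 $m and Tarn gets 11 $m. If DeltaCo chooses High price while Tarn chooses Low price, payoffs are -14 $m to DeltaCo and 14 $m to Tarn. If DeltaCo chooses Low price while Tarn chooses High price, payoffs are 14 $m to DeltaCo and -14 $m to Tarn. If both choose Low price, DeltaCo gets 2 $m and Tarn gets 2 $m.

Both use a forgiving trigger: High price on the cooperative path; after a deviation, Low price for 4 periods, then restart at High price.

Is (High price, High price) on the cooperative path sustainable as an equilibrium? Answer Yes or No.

A one-shot deviation gives 14 now, then 2 for 4 periods, then back to 11.
Gain from deviating: (14−11) today; loss: (11−2) in each of the next 4 periods.
No-deviation condition: (11−2)(ρ+…+ρ^4) ≥ 14−11, i.e. ρ+…+ρ^4 ≥ 1/3.
At ρ = 1/3: ρ+…+ρ^4 = 0.4938 ≥ 0.3333.
So cooperation is sustainable.

Yes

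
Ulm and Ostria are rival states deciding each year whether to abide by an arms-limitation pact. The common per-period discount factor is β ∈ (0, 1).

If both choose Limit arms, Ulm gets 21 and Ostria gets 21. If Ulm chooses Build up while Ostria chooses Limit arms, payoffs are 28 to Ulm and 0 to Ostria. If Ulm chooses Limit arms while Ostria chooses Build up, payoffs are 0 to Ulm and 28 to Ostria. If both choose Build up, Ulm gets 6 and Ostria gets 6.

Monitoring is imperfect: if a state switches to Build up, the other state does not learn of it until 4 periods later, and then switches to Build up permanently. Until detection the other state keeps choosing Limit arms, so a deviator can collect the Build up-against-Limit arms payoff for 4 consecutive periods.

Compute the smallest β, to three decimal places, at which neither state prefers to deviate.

0.751

The best deviation is to choose Build up for all 4 undetected periods, earning 28 each, then 6 forever once detected.
Deviation value: 28(1−β^4)/(1−β) + 6β^4/(1−β); cooperation value: 21/(1−β).
IC: 21 ≥ 28(1−β^4) + 6β^4 = 28 − 22β^4.
So β^4 ≥ 7/22, giving β ≥ (7/22)^(1/4) ≈ 0.751.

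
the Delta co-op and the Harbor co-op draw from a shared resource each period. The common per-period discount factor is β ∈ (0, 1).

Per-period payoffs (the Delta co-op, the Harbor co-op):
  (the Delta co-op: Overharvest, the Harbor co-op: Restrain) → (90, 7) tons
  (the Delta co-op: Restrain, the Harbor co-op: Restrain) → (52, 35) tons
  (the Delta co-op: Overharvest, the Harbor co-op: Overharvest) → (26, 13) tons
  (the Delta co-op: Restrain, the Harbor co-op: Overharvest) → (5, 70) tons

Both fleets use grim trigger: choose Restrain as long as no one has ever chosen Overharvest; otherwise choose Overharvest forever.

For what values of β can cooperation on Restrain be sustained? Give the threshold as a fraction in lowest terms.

35/57

the Delta co-op's threshold: (90−52)/(90−26) = 19/32.
the Harbor co-op's threshold: (70−35)/(70−13) = 35/57.
19/32 < 35/57, so the Harbor co-op binds and β* = 35/57.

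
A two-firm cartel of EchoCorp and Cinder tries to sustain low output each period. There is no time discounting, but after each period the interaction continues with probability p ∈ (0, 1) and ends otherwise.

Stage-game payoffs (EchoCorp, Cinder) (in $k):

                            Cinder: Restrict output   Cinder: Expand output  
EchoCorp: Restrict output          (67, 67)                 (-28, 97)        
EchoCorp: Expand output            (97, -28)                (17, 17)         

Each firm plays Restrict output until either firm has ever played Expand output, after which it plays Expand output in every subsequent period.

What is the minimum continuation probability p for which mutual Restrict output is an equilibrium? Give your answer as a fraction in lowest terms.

3/8

With no time discounting, the continuation probability p plays the role of the discount factor.
Grim-trigger IC: 67/(1−p) ≥ 97 + 17p/(1−p) ⇒ p ≥ (97−67)/(97−17) = 3/8.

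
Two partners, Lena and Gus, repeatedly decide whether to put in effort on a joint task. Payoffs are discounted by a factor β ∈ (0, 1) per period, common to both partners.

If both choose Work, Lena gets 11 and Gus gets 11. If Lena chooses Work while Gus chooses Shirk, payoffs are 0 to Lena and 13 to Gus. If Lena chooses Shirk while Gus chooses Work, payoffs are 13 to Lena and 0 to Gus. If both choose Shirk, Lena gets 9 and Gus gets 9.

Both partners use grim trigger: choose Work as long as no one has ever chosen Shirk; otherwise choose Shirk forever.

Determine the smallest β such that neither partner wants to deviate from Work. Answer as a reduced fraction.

Under grim trigger the critical discount factor is (T−C)/(T−P) with T = 13, C = 11, P = 9.
β* = (13−11)/(13−9) = 2/4 = 1/2.

1/2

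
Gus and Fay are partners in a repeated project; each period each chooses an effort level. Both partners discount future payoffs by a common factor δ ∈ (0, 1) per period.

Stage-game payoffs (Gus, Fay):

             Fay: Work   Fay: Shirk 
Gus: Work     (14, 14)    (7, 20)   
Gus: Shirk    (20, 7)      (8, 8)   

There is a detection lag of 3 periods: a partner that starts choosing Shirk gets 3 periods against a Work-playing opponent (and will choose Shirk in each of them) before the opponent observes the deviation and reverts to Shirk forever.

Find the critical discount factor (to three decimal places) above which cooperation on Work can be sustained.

Deviating for the 3 undetected periods gains 20−14 = 6 per period over cooperation, then loses 14−8 = 6 per period forever once punishment starts.
Gain: 6(1 + δ + … + δ^2); loss: 6·δ^3/(1−δ).
No profitable deviation ⇔ 6(1−δ^3) ≤ 6·δ^3, i.e. δ^3 ≥ 6/(6+6) = 1/2.
Hence δ ≥ (1/2)^(1/3) ≈ 0.794.

0.794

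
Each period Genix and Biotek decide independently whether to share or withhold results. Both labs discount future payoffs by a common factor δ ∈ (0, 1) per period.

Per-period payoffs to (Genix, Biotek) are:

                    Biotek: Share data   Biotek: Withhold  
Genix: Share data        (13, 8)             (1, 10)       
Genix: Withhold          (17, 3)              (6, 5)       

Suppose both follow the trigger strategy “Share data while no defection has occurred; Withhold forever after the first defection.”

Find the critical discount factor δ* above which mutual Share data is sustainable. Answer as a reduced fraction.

2/5

Genix: cooperation gives 13 each period; deviation gives 17 once then 6 forever.
  13/(1−δ) ≥ 17 + 6δ/(1−δ) ⇒ δ ≥ 4/11.
Biotek: cooperation gives 8 each period; deviation gives 10 once then 5 forever.
  δ ≥ 2/5.
Both must hold, so the binding constraint is Biotek's: δ ≥ 2/5.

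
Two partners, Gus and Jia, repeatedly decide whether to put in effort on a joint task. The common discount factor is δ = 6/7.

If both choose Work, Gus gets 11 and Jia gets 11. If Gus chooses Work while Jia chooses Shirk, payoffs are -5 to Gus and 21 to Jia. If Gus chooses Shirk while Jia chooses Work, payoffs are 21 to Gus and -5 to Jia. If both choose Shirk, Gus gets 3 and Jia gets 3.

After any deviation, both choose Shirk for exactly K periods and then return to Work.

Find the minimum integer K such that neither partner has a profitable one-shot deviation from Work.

No profitable deviation requires (11−3)(δ+…+δ^K) ≥ 21−11, i.e. δ+…+δ^K ≥ 5/4 ≈ 1.2500.
With δ = 6/7, the partial sums are K=1: 0.8571, K=2: 1.5918.
K = 2 is the first length at which the sum reaches 1.2500.

2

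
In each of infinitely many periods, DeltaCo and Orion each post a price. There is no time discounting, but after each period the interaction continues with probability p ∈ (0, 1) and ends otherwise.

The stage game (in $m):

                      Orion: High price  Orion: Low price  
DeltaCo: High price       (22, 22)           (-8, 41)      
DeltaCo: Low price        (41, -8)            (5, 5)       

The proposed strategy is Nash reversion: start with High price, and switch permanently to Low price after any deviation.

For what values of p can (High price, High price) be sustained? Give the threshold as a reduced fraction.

Expected cooperation value is 22 + p·22 + p²·22 + … = 22/(1−p); deviation gives 41 + p·5/(1−p).
22 ≥ 41(1−p) + 5p ⇒ 36p ≥ 19 ⇒ p ≥ 19/36.

19/36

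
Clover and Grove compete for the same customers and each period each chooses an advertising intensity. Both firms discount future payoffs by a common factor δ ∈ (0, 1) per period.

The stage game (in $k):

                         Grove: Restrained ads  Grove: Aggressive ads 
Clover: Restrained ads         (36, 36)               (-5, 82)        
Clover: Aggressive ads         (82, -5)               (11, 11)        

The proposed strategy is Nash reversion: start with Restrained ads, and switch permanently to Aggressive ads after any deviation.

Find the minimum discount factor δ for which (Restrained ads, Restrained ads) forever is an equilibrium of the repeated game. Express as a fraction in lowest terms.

One-period gain from deviating is 82 − 36 = 46. The loss is 36 − 11 = 25 in every subsequent period, with present value 25·δ/(1−δ).
Deviation is unprofitable when 25·δ/(1−δ) ≥ 46, i.e. δ/(1−δ) ≥ 46/25.
Equivalently δ ≥ 46/(46+25) = 46/71.

46/71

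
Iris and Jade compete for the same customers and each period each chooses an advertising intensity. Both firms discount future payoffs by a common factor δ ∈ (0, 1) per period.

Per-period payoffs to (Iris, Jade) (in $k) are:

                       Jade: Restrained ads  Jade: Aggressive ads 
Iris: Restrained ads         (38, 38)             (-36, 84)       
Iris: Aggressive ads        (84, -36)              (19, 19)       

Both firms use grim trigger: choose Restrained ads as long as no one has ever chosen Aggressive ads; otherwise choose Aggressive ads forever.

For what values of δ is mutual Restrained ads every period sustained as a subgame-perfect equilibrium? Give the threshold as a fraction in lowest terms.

One-period gain from deviating is 84 − 38 = 46. The loss is 38 − 19 = 19 in every subsequent period, with present value 19·δ/(1−δ).
Deviation is unprofitable when 19·δ/(1−δ) ≥ 46, i.e. δ/(1−δ) ≥ 46/19.
Equivalently δ ≥ 46/(46+19) = 46/65.

46/65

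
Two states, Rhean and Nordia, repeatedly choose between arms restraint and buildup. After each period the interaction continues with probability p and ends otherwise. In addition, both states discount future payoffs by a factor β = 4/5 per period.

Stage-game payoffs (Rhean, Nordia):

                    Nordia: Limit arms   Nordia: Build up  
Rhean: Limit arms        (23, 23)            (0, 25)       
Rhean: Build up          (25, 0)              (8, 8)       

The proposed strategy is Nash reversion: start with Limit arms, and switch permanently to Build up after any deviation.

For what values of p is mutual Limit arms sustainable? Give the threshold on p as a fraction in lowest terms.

Expected continuation weight on next period's payoff is β·p = 4/5·p, which plays the role of the discount factor.
Cooperation requires 4/5·p ≥ (25−23)/(25−8) = 2/17, hence p ≥ 5/34.

5/34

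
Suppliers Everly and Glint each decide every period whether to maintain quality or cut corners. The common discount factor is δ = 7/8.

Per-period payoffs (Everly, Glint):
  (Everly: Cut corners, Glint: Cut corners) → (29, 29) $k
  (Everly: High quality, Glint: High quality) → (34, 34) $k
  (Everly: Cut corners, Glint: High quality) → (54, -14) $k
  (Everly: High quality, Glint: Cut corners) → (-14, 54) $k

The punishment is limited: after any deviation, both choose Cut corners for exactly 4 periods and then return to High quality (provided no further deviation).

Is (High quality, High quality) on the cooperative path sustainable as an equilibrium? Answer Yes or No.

No

Comparing payoff streams over the 5 periods until play realigns: cooperate → 34(1+δ+…+δ^4); deviate → 54 + 29(δ+…+δ^4).
Cooperation is sustained iff (34−29)(δ+…+δ^4) ≥ 54−34.
δ+…+δ^4 = 7/8·(1−(7/8)^4)/(1−7/8) = 2.8967, and (54−34)/(34−29) = 4.0000.
2.8967 < 4.0000, so cooperation is not sustainable.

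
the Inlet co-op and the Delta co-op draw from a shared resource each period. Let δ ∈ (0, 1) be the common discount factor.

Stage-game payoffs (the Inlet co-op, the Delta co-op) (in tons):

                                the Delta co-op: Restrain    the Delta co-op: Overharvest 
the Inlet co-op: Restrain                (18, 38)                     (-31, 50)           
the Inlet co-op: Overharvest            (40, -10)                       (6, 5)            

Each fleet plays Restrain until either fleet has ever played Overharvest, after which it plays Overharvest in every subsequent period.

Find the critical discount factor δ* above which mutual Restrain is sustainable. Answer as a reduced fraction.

the Inlet co-op's threshold: (40−18)/(40−6) = 11/17.
the Delta co-op's threshold: (50−38)/(50−5) = 4/15.
11/17 > 4/15, so the Inlet co-op binds and δ* = 11/17.

11/17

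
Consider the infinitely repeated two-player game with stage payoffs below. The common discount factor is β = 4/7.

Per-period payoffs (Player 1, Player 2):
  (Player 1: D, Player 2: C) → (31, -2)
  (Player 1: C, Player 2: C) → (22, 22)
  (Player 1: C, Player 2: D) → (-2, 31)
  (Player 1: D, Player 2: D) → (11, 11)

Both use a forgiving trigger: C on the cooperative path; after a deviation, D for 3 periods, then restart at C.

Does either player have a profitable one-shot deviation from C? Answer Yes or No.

IC: β+…+β^3 ≥ (31−22)/(22−11) = 9/11.
At β = 4/7: partial sum = 1.0845 ≥ 0.8182. Cooperation sustainable.

No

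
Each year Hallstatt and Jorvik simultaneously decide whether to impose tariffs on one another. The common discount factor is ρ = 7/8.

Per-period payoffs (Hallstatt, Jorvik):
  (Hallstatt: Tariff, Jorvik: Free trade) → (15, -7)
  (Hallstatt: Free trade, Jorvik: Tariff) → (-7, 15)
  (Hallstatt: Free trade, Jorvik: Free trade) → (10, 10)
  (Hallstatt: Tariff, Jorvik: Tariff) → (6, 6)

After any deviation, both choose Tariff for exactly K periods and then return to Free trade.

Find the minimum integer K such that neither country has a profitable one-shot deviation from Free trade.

2

IC: ρ(1−ρ^K)/(1−ρ) ≥ (15−10)/(10−6) = 5/4.
With ρ = 7/8: need 1 − ρ^K ≥ 5/4·(1−7/8)/(7/8), i.e. ρ^K ≤ 0.8214.
Since (7/8)^1 = 0.8750 and (7/8)^2 = 0.7656, the smallest such K is 2.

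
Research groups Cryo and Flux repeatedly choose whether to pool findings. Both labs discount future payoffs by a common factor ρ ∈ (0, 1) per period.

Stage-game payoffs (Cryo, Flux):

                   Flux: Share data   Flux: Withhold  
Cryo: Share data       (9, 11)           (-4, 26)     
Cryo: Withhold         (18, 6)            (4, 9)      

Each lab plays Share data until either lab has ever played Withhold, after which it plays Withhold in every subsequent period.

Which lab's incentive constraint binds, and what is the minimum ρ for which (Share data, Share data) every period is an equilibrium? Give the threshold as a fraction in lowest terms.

Cryo: cooperation gives 9 each period; deviation gives 18 once then 4 forever.
  9/(1−ρ) ≥ 18 + 4ρ/(1−ρ) ⇒ ρ ≥ 9/14.
Flux: cooperation gives 11 each period; deviation gives 26 once then 9 forever.
  ρ ≥ 15/17.
Both must hold, so the binding constraint is Flux's: ρ ≥ 15/17.

Flux; ρ ≥ 15/17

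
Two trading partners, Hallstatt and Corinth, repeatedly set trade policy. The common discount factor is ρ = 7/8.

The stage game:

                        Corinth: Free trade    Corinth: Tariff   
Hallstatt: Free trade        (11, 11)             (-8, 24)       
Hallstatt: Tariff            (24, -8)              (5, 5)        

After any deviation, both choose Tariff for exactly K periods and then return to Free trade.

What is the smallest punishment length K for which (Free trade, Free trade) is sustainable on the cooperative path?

IC: ρ(1−ρ^K)/(1−ρ) ≥ (24−11)/(11−5) = 13/6.
With ρ = 7/8: need 1 − ρ^K ≥ 13/6·(1−7/8)/(7/8), i.e. ρ^K ≤ 0.6905.
Since (7/8)^2 = 0.7656 and (7/8)^3 = 0.6699, the smallest such K is 3.

3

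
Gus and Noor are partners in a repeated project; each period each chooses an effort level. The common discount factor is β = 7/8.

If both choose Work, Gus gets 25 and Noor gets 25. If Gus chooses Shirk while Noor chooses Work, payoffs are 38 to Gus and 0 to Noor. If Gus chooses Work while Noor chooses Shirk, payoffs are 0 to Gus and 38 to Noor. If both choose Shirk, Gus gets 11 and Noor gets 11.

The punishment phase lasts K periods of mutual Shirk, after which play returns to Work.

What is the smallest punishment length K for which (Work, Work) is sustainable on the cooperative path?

No profitable deviation requires (25−11)(β+…+β^K) ≥ 38−25, i.e. β+…+β^K ≥ 13/14 ≈ 0.9286.
With β = 7/8, the partial sums are K=1: 0.8750, K=2: 1.6406.
K = 2 is the first length at which the sum reaches 0.9286.

2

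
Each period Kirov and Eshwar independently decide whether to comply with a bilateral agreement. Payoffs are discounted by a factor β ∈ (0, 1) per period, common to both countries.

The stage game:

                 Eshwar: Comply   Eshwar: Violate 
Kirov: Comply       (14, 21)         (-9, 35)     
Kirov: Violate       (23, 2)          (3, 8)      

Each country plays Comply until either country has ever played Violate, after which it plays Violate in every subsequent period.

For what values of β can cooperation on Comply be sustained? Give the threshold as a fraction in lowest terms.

Kirov's threshold: (23−14)/(23−3) = 9/20.
Eshwar's threshold: (35−21)/(35−8) = 14/27.
9/20 < 14/27, so Eshwar binds and β* = 14/27.

14/27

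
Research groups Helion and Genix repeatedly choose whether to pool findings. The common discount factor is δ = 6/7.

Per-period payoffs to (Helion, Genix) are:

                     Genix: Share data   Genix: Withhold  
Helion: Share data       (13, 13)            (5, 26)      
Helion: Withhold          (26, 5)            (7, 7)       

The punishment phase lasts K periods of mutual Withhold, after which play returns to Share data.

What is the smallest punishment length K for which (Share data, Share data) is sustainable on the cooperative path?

Need Σ_{k=1}^{K} δ^k ≥ (26−13)/(13−7) = 2.1667 at δ = 6/7.
At K = 2 the sum is 1.5918 < 2.1667; at K = 3 it is 2.2216 ≥ 2.1667.
So the minimum punishment length is K = 3.

3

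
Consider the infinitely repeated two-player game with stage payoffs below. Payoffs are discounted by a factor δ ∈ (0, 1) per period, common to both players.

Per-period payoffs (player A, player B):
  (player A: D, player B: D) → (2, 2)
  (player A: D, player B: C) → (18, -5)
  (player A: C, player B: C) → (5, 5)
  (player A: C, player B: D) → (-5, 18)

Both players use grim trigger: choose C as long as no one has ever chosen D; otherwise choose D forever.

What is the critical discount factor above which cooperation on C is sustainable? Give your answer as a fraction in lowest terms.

Cooperation forever yields 5 each period: 5/(1−δ).
Deviating yields 18 once, then 2 forever: 18 + 2δ/(1−δ).
No profitable deviation requires 5/(1−δ) ≥ 18 + 2δ/(1−δ).
Multiplying by (1−δ): 5 ≥ 18(1−δ) + 2δ = 18 − 16δ.
So 16δ ≥ 13, i.e. δ ≥ 13/16.

13/16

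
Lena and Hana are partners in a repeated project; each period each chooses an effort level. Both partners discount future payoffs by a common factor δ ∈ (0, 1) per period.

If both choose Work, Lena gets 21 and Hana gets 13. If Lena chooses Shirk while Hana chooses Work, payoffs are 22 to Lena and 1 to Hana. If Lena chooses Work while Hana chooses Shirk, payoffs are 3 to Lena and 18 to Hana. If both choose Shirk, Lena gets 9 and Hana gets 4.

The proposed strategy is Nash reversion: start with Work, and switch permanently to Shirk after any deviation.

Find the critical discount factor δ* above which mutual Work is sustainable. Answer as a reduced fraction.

For Lena: deviation gain 22−21 = 1, per-period punishment loss 21−9 = 12. IC gives δ ≥ 1/13.
For Hana: gain 5, loss 9 per period, so δ ≥ 5/14.
The tighter constraint is Hana's, so cooperation needs δ ≥ 5/14.

5/14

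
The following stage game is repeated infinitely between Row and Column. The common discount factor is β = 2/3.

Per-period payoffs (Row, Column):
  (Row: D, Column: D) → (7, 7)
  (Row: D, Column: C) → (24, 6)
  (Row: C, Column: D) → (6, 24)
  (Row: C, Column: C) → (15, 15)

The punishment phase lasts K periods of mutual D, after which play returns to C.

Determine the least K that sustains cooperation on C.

IC: β(1−β^K)/(1−β) ≥ (24−15)/(15−7) = 9/8.
With β = 2/3: need 1 − β^K ≥ 9/8·(1−2/3)/(2/3), i.e. β^K ≤ 0.4375.
Since (2/3)^2 = 0.4444 and (2/3)^3 = 0.2963, the smallest such K is 3.

3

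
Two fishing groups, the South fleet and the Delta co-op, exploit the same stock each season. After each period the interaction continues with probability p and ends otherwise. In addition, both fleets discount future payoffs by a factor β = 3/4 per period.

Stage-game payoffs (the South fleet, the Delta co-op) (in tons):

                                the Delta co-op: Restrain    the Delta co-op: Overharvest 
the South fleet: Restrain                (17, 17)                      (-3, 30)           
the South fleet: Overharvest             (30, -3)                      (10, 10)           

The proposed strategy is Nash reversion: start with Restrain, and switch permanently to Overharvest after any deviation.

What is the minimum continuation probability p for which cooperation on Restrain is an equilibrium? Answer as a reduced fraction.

With continuation probability p and discount β, the effective per-period discount factor is βp.
Grim-trigger IC: βp ≥ (30−17)/(30−10) = 13/20.
So p ≥ (13/20)/(3/4) = 13/15.

13/15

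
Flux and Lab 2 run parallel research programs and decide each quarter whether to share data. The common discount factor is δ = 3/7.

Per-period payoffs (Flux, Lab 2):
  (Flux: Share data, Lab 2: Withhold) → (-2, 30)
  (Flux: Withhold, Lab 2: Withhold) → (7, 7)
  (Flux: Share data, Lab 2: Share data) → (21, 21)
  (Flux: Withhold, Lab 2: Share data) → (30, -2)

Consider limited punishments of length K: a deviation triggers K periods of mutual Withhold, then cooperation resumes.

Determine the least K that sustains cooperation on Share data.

3

IC: δ(1−δ^K)/(1−δ) ≥ (30−21)/(21−7) = 9/14.
With δ = 3/7: need 1 − δ^K ≥ 9/14·(1−3/7)/(3/7), i.e. δ^K ≤ 0.1429.
Since (3/7)^2 = 0.1837 and (3/7)^3 = 0.0787, the smallest such K is 3.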